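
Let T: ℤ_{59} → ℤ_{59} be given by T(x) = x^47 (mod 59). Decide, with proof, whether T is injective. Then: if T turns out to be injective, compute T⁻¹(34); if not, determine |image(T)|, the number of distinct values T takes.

Since 59 is prime, the nonzero elements of ℤ_{59} form a cyclic group of order 58.
As gcd(47, 58) = 1, raising to the 47th power is a bijection on this group: if a^47 ≡ b^47 then (ab^{−1})^47 = 1, and the only element of order dividing gcd(47, 58) = 1 is 1, so a = b.
With T(0) = 0 this makes T injective on all of ℤ_{59}, hence bijective (finite equal-size domain and codomain). In particular T is injective.
Since T is injective, we find the preimage of 34. The inverse of x ↦ x^47 on (ℤ_{59})^× is x ↦ x^21, because 47·21 = 987 = 17·58 + 1 ≡ 1 (mod 58) and x^{58} = 1 for x ≠ 0 (Fermat). So T⁻¹(34) = 34^21 mod 59.
Repeated squaring mod 59: 34^1 ≡ 34, 34^2 ≡ 34² = 1156 ≡ 35, 34^4 ≡ 35² = 1225 ≡ 45, 34^8 ≡ 45² = 2025 ≡ 19, 34^16 ≡ 19² = 361 ≡ 7. Since 21 = 16 + 4 + 1, 34^21 ≡ 7·45·34: 7·45 = 315 ≡ 20, then 20·34 = 680 ≡ 31. So 34^21 ≡ 31 (mod 59).
Hence T⁻¹(34) = 31.

31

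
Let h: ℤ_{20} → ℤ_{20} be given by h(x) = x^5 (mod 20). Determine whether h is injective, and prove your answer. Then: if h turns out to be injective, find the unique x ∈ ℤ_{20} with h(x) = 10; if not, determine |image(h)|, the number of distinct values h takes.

15

h(0) = 0^5 = 0.
h(10): Repeated squaring mod 20: 10^1 ≡ 10, 10^2 ≡ 10² = 100 ≡ 0, 10^4 ≡ 0² = 0. Since 5 = 4 + 1, 10^5 ≡ 0·10: 0·10 = 0. So 10^5 ≡ 0 (mod 20).
So h(0) = h(10) = 0 while 0 ≠ 10, therefore h is not injective.
Since h is not injective, we determine |image(h)|. Computing x^5 mod 20 for each x (by repeated squaring, reducing mod 20 at every step), the values h(0), h(1), …, h(19) are: 0, 1, 12, 3, 4, 5, 16, 7, 8, 9, 0, 11, 12, 13, 4, 15, 16, 17, 8, 19.
The distinct values are {0, 1, 3, 4, 5, 7, 8, 9, 11, 12, 13, 15, 16, 17, 19}; there are 15 of them.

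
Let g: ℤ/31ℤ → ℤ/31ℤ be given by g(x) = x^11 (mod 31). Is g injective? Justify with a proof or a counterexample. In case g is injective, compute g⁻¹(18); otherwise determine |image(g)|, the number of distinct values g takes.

Since 31 is prime, the nonzero elements of ℤ/31ℤ form a cyclic group of order 30.
As gcd(11, 30) = 1, raising to the 11th power is a bijection on this group: if s^11 ≡ t^11 then (st^{−1})^11 = 1, and the only element of order dividing gcd(11, 30) = 1 is 1, so s = t.
With g(0) = 0 this makes g injective on all of ℤ/31ℤ, hence bijective (finite equal-size domain and codomain). In particular g is injective.
Since g is injective, we find the preimage of 18. The inverse of x ↦ x^11 on (ℤ/31ℤ)^× is x ↦ x^11, because 11·11 = 121 = 4·30 + 1 ≡ 1 (mod 30) and x^{30} = 1 for x ≠ 0 (Fermat). So g⁻¹(18) = 18^11 mod 31.
Repeated squaring mod 31: 18^1 ≡ 18, 18^2 ≡ 18² = 324 ≡ 14, 18^4 ≡ 14² = 196 ≡ 10, 18^8 ≡ 10² = 100 ≡ 7. Since 11 = 8 + 2 + 1, 18^11 ≡ 7·14·18: 7·14 = 98 ≡ 5, then 5·18 = 90 ≡ 28. So 18^11 ≡ 28 (mod 31).
Hence g⁻¹(18) = 28.

28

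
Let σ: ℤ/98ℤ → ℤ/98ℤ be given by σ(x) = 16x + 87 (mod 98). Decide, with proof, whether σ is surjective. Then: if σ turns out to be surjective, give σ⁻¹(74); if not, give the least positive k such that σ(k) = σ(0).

Since gcd(16, 98) = 2, we have 16x ≡ 0 (mod 2) for all x, so σ(x) ≡ 1 (mod 2).
But 0 ≢ 1 (mod 2), so 0 ∈ ℤ/98ℤ has no preimage. Hence σ is not surjective.
Since σ is not surjective, we find the least positive k with σ(k) = σ(0): this means 16k ≡ 0 (mod 98), i.e. 98 ∣ 16k. Since gcd(16, 98) = 2, dividing through by 2 this holds exactly when 49 ∣ 8k, and as gcd(8, 49) = 1, exactly when 49 ∣ k.
The smallest positive such k is 49.

49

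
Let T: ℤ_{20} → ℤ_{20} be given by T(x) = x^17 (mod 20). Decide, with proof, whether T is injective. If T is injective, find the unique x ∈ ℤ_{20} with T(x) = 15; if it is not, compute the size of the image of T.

T(0) = 0^17 = 0.
T(10): Repeated squaring mod 20: 10^1 ≡ 10, 10^2 ≡ 10² = 100 ≡ 0, 10^4 ≡ 0² = 0, 10^8 ≡ 0² = 0, 10^16 ≡ 0² = 0. Since 17 = 16 + 1, 10^17 ≡ 0·10: 0·10 = 0. So 10^17 ≡ 0 (mod 20).
So T(0) = T(10) = 0 while 0 ≠ 10, therefore T is not injective.
Since T is not injective, we determine |image(T)|. Computing x^17 mod 20 for each x (by repeated squaring, reducing mod 20 at every step), the values T(0), T(1), …, T(19) are: 0, 1, 12, 3, 4, 5, 16, 7, 8, 9, 0, 11, 12, 13, 4, 15, 16, 17, 8, 19.
The distinct values are {0, 1, 3, 4, 5, 7, 8, 9, 11, 12, 13, 15, 16, 17, 19}; there are 15 of them.

15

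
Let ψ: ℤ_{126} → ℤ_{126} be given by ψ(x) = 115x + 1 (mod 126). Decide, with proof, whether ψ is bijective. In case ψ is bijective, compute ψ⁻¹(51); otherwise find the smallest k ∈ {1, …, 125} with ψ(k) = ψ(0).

Suppose ψ(s) = ψ(t) in ℤ_{126}. Then 115s + 1 ≡ 115t + 1 (mod 126), therefore 115(s − t) ≡ 0 (mod 126).
Since gcd(115, 126) = 1, 115 is invertible modulo 126, therefore s − t ≡ 0 (mod 126), i.e. s = t.
We now compute 115⁻¹ mod 126 explicitly. Euclid's algorithm: 126 = 1·115 + 11, 115 = 10·11 + 5, 11 = 2·5 + 1; back-substituting gives 1 = 103·115 − 94·126, so 115⁻¹ ≡ 103 (mod 126).
Then y ↦ 103(y − 1) is a two-sided inverse to ψ, so every y ∈ ℤ_{126} has a preimage.
Therefore ψ is bijective.
Since ψ is bijective, we compute ψ⁻¹(51): solve 115x + 1 ≡ 51 (mod 126), i.e. 115x ≡ 50 (mod 126).
Multiplying by 115⁻¹ = 103 gives x ≡ 103·50 = 5150 = 40·126 + 110 ≡ 110 (mod 126).
Check: ψ(110) = 115·110 + 1 = 12651 = 100·126 + 51 ≡ 51 (mod 126).

110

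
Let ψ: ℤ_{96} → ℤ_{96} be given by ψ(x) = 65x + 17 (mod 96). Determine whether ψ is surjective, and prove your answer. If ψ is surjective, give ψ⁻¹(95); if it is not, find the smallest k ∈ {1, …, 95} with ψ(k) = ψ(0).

Recall: surjectivity means every element of the codomain has a preimage under ψ.
Since gcd(65, 96) = 1, 65 is invertible modulo 96. Euclid's algorithm: 96 = 1·65 + 31, 65 = 2·31 + 3, 31 = 10·3 + 1; back-substituting gives 1 = 65·65 − 44·96, so 65⁻¹ ≡ 65 (mod 96).
Then y ↦ 65(y − 17) is a two-sided inverse to ψ, so every y ∈ ℤ_{96} has a preimage.
Therefore ψ is surjective.
Since ψ is surjective, we compute ψ⁻¹(95): solve 65x + 17 ≡ 95 (mod 96), i.e. 65x ≡ 78 (mod 96).
Multiplying by 65⁻¹ = 65 gives x ≡ 65·78 = 5070 = 52·96 + 78 ≡ 78 (mod 96).
Check: ψ(78) = 65·78 + 17 = 5087 = 52·96 + 95 ≡ 95 (mod 96).

78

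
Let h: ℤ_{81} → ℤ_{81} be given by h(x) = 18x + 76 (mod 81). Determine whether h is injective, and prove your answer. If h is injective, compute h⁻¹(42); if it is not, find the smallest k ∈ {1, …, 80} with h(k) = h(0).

9

We have gcd(18, 81) = 9 > 1. Taking s = 0 and t = 9: h(0) = 76 and h(9) = 18·9 + 76 = 238 ≡ 76 (mod 81).
So h(0) = h(9) while 0 ≠ 9, so h is not injective.
Since h is not injective, we find the least positive k with h(k) = h(0): this means 18k ≡ 0 (mod 81), i.e. 81 ∣ 18k. Since gcd(18, 81) = 9, dividing through by 9 this holds exactly when 9 ∣ 2k, and as gcd(2, 9) = 1, exactly when 9 ∣ k.
The smallest positive such k is 9.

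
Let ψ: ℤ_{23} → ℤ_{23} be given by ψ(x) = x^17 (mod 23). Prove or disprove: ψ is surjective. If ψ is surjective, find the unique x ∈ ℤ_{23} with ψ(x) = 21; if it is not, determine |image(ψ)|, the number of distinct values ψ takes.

19

Since 23 is prime, the nonzero elements of ℤ_{23} form a cyclic group of order 22.
As gcd(17, 22) = 1, raising to the 17th power is a bijection on this group: if x_1^17 ≡ x_2^17 then (x_1x_2^{−1})^17 = 1, and the only element of order dividing gcd(17, 22) = 1 is 1, so x_1 = x_2.
With ψ(0) = 0 this makes ψ injective on all of ℤ_{23}, hence bijective (finite equal-size domain and codomain). In particular ψ is surjective.
Since ψ is surjective, we find the preimage of 21. The inverse of x ↦ x^17 on (ℤ_{23})^× is x ↦ x^13, because 17·13 = 221 = 10·22 + 1 ≡ 1 (mod 22) and x^{22} = 1 for x ≠ 0 (Fermat). So ψ⁻¹(21) = 21^13 mod 23.
Repeated squaring mod 23: 21^1 ≡ 21, 21^2 ≡ 21² = 441 ≡ 4, 21^4 ≡ 4² = 16, 21^8 ≡ 16² = 256 ≡ 3. Since 13 = 8 + 4 + 1, 21^13 ≡ 3·16·21: 3·16 = 48 ≡ 2, then 2·21 = 42 ≡ 19. So 21^13 ≡ 19 (mod 23).
Hence ψ⁻¹(21) = 19.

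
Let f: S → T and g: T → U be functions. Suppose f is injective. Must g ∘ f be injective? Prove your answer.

not injective

No. Take S = T = U = {1, 2, 3}, f = identity (injective), and g(x) = 1 for every x.
Then (g ∘ f)(1) = 1 = (g ∘ f)(3) with 1 ≠ 3, so g ∘ f is not injective.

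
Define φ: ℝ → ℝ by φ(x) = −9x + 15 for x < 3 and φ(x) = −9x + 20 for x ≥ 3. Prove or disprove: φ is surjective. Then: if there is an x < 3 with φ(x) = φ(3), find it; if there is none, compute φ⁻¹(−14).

Both pieces are strictly decreasing (slopes −9 and −9), so each is injective on its own interval.
The left piece maps (−∞, 3) onto (−12, ∞); the right piece maps [3, ∞) onto (−∞, −7].
The union (−12, ∞) ∪ (−∞, −7] covers ℝ, so φ is surjective.
For the follow-up: the images overlap, so an x < 3 with φ(x) = φ(3) exists. φ(3) = −7; solving −9x + 15 = −7 for x < 3 gives x = (−7 − 15)/(−9) = 22/9.

22/9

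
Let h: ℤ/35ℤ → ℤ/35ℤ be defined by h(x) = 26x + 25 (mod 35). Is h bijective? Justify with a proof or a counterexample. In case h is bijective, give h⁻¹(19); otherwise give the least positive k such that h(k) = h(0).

If h(a) = h(b), then 26a ≡ 26b (mod 35). Because gcd(26, 35) = 1, we may cancel 26 to get a ≡ b (mod 35).
We now compute 26⁻¹ mod 35 explicitly. Euclid's algorithm: 35 = 1·26 + 9, 26 = 2·9 + 8, 9 = 1·8 + 1; back-substituting gives 1 = 31·26 − 23·35, so 26⁻¹ ≡ 31 (mod 35).
Then y ↦ 31(y − 25) is a two-sided inverse to h, so every y ∈ ℤ/35ℤ has a preimage.
Hence h is bijective.
Since h is bijective, we compute h⁻¹(19): solve 26x + 25 ≡ 19 (mod 35), i.e. 26x ≡ 29 (mod 35).
Multiplying by 26⁻¹ = 31 gives x ≡ 31·29 = 899 = 25·35 + 24 ≡ 24 (mod 35).
Check: h(24) = 26·24 + 25 = 649 = 18·35 + 19 ≡ 19 (mod 35).

24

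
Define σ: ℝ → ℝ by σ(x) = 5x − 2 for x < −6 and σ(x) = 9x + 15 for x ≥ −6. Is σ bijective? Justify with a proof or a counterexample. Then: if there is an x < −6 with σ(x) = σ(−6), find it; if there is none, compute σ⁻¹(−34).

-37/5

Both pieces are strictly increasing (slopes 5 and 9), so each is injective on its own interval.
The left piece maps (−∞, −6) onto (−∞, −32); the right piece maps [−6, ∞) onto [−39, ∞).
These images overlap. In particular σ(−6) = −39 (right piece), and solving 5x − 2 = −39 on the left piece gives x = −37/5 < −6.
So σ(−37/5) = σ(−6) with −37/5 ≠ −6, and σ is not injective, hence not bijective. This x = −37/5 is the requested value below −6.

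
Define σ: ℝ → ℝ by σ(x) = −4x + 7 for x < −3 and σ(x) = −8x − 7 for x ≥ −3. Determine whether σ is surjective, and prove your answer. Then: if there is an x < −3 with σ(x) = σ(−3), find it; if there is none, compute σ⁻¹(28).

Both pieces are strictly decreasing (slopes −4 and −8), so each is injective on its own interval.
The left piece maps (−∞, −3) onto (19, ∞); the right piece maps [−3, ∞) onto (−∞, 17].
The union (19, ∞) ∪ (−∞, 17] omits the interval between 19 and 17; in particular 19 has no preimage. So σ is not surjective.
Because the two images are disjoint, no x < −3 has σ(x) = σ(−3), so we compute σ⁻¹(28): 28 lies in (19, ∞), so solve −4x + 7 = 28: x = (28 − 7)/(−4) = −21/4.

-21/4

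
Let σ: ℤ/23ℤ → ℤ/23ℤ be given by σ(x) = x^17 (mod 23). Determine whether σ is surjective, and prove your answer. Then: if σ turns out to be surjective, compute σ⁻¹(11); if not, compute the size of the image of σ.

17

Since 23 is prime, the nonzero elements of ℤ/23ℤ form a cyclic group of order 22.
As gcd(17, 22) = 1, raising to the 17th power is a bijection on this group: if s^17 ≡ t^17 then (st^{−1})^17 = 1, and the only element of order dividing gcd(17, 22) = 1 is 1, so s = t.
With σ(0) = 0 this makes σ injective on all of ℤ/23ℤ, hence bijective (finite equal-size domain and codomain). In particular σ is surjective.
Since σ is surjective, we find the preimage of 11. The inverse of x ↦ x^17 on (ℤ/23ℤ)^× is x ↦ x^13, because 17·13 = 221 = 10·22 + 1 ≡ 1 (mod 22) and x^{22} = 1 for x ≠ 0 (Fermat). So σ⁻¹(11) = 11^13 mod 23.
Repeated squaring mod 23: 11^1 ≡ 11, 11^2 ≡ 11² = 121 ≡ 6, 11^4 ≡ 6² = 36 ≡ 13, 11^8 ≡ 13² = 169 ≡ 8. Since 13 = 8 + 4 + 1, 11^13 ≡ 8·13·11: 8·13 = 104 ≡ 12, then 12·11 = 132 ≡ 17. So 11^13 ≡ 17 (mod 23).
Hence σ⁻¹(11) = 17.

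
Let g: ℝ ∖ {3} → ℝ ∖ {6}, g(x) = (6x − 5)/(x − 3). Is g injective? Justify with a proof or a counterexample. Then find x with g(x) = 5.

Suppose g(u) = g(v). Cross-multiplying: (6u − 5)(v − 3) = (6v − 5)(u − 3).
Expanding both sides and cancelling the symmetric terms leaves −13·(u − v) = 0. Since −13 ≠ 0, u = v. Hence g is injective.
Solving g(x) = 5: cross-multiplying gives 6x − 5 = 5(x − 3), which rearranges to 1x = −10, so x = −10.

-10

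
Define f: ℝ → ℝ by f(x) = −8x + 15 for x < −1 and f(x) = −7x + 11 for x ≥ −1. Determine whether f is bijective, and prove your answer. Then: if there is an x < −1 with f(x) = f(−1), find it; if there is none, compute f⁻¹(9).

Both pieces are strictly decreasing (slopes −8 and −7), so each is injective on its own interval.
The left piece maps (−∞, −1) onto (23, ∞); the right piece maps [−1, ∞) onto (−∞, 18].
The images leave a gap (23 has no preimage), so f is not surjective, hence not bijective.
Because the two images are disjoint, no x < −1 has f(x) = f(−1), so we compute f⁻¹(9): 9 lies in (−∞, 18], so solve −7x + 11 = 9: x = (9 − 11)/(−7) = 2/7.

2/7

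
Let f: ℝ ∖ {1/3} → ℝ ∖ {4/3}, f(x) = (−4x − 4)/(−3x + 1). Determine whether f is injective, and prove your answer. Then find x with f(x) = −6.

1/11

Suppose f(s) = f(t). Cross-multiplying: (−4s − 4)(−3t + 1) = (−4t − 4)(−3s + 1).
Expanding both sides and cancelling the symmetric terms leaves −16·(s − t) = 0. Since −16 ≠ 0, s = t. Hence f is injective.
Solving f(x) = −6: cross-multiplying gives −4x − 4 = −6(−3x + 1), which rearranges to −22x = −2, so x = 1/11.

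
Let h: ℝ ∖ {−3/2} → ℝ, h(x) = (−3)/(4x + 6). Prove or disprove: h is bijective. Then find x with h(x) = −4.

-21/16

If h(x) = 0, cross-multiplying gives 4(−3) = 0(4x + 6), which simplifies to −12 = 0 — false.  So 0 has no preimage and h is not surjective.
Therefore h is not bijective.
Solving h(x) = −4: cross-multiplying gives −3 = −4(4x + 6), which rearranges to 16x = −21, so x = −21/16.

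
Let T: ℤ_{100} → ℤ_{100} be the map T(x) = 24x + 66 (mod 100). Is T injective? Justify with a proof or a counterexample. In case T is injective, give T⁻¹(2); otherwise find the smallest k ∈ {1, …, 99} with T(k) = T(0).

25

By definition, T is injective when T(x_1) = T(x_2) forces x_1 = x_2.
We have gcd(24, 100) = 4 > 1. Taking x_1 = 0 and x_2 = 25: T(0) = 66 and T(25) = 24·25 + 66 = 666 ≡ 66 (mod 100).
So T(0) = T(25) while 0 ≠ 25, so T is not injective.
Since T is not injective, we find the least positive k with T(k) = T(0): this means 24k ≡ 0 (mod 100), i.e. 100 ∣ 24k. Since gcd(24, 100) = 4, dividing through by 4 this holds exactly when 25 ∣ 6k, and as gcd(6, 25) = 1, exactly when 25 ∣ k.
The smallest positive such k is 25.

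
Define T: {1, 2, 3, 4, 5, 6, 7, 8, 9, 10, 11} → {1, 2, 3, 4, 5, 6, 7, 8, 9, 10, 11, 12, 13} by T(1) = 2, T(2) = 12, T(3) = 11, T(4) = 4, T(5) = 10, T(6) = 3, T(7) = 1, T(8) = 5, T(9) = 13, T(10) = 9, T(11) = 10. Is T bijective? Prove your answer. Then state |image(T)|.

T(5) = 10 = T(11) with 5 ≠ 11, so T is not injective, hence not bijective.
The image of T is {1, 2, 3, 4, 5, 9, 10, 11, 12, 13}, which has 10 elements.

10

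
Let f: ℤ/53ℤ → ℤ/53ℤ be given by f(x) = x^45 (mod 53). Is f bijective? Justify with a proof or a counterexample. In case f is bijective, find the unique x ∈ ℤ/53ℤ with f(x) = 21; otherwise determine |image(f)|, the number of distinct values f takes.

8

Since 53 is prime, the nonzero elements of ℤ/53ℤ form a cyclic group of order 52.
As gcd(45, 52) = 1, raising to the 45th power is a bijection on this group: if a^45 ≡ b^45 then (ab^{−1})^45 = 1, and the only element of order dividing gcd(45, 52) = 1 is 1, so a = b.
With f(0) = 0 this makes f injective on all of ℤ/53ℤ, hence bijective (finite equal-size domain and codomain). In particular f is bijective.
Since f is bijective, we find the preimage of 21. The inverse of x ↦ x^45 on (ℤ/53ℤ)^× is x ↦ x^37, because 45·37 = 1665 = 32·52 + 1 ≡ 1 (mod 52) and x^{52} = 1 for x ≠ 0 (Fermat). So f⁻¹(21) = 21^37 mod 53.
Repeated squaring mod 53: 21^1 ≡ 21, 21^2 ≡ 21² = 441 ≡ 17, 21^4 ≡ 17² = 289 ≡ 24, 21^8 ≡ 24² = 576 ≡ 46, 21^16 ≡ 46² = 2116 ≡ 49, 21^32 ≡ 49² = 2401 ≡ 16. Since 37 = 32 + 4 + 1, 21^37 ≡ 16·24·21: 16·24 = 384 ≡ 13, then 13·21 = 273 ≡ 8. So 21^37 ≡ 8 (mod 53).
Hence f⁻¹(21) = 8.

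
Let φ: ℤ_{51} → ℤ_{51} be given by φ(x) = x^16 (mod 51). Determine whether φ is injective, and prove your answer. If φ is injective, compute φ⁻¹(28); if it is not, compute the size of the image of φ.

φ(1) = 1^16 = 1.
φ(2): Repeated squaring mod 51: 2^1 ≡ 2, 2^2 ≡ 2² = 4, 2^4 ≡ 4² = 16, 2^8 ≡ 16² = 256 ≡ 1, 2^16 ≡ 1² = 1. So 2^16 ≡ 1 (mod 51).
So φ(1) = φ(2) = 1 while 1 ≠ 2, thus φ is not injective.
Since φ is not injective, we determine |image(φ)|. Computing x^16 mod 51 for each x (by repeated squaring, reducing mod 51 at every step), the values φ(0), φ(1), …, φ(50) are: 0, 1, 1, 18, 1, 1, 18, 1, 1, 18, 1, 1, 18, 1, 1, 18, 1, 34, 18, 1, 1, 18, 1, 1, 18, 1, 1, 18, 1, 1, 18, 1, 1, 18, 34, 1, 18, 1, 1, 18, 1, 1, 18, 1, 1, 18, 1, 1, 18, 1, 1.
The distinct values are {0, 1, 18, 34}; there are 4 of them.

4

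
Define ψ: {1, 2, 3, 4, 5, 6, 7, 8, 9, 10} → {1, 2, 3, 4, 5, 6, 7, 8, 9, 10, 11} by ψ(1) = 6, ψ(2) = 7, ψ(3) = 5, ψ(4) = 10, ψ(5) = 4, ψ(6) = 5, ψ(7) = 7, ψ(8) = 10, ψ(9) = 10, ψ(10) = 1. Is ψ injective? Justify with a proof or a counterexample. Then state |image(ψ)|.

6

ψ(3) = 5 = ψ(6) with 3 ≠ 6, so ψ is not injective.
The image of ψ is {1, 4, 5, 6, 7, 10}, which has 6 elements.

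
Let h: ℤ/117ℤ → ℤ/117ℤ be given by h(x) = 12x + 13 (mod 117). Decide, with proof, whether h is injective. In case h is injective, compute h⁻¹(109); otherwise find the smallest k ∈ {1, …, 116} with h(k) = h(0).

We have gcd(12, 117) = 3 > 1. Taking u = 0 and v = 39: h(0) = 13 and h(39) = 12·39 + 13 = 481 ≡ 13 (mod 117).
So h(0) = h(39) while 0 ≠ 39, so h is not injective.
Since h is not injective, we find the least positive k with h(k) = h(0): this means 12k ≡ 0 (mod 117), i.e. 117 ∣ 12k. Since gcd(12, 117) = 3, dividing through by 3 this holds exactly when 39 ∣ 4k, and as gcd(4, 39) = 1, exactly when 39 ∣ k.
The smallest positive such k is 39.

39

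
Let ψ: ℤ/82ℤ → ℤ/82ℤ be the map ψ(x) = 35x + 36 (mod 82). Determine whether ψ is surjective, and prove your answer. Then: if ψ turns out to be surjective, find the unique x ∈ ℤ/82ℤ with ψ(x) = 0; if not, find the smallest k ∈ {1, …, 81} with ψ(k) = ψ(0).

Recall: surjectivity means every element of the codomain has a preimage under ψ.
Since gcd(35, 82) = 1, 35 is invertible modulo 82. Euclid's algorithm: 82 = 2·35 + 12, 35 = 2·12 + 11, 12 = 1·11 + 1; back-substituting gives 1 = 75·35 − 32·82, so 35⁻¹ ≡ 75 (mod 82).
Then y ↦ 75(y − 36) is a two-sided inverse to ψ, so every y ∈ ℤ/82ℤ has a preimage.
Therefore ψ is surjective.
Since ψ is surjective, we find ψ⁻¹(0): we need 35x ≡ 0 − 36 ≡ 46 (mod 82). Using 35⁻¹ = 75: x ≡ 75·46 = 3450 = 42·82 + 6, so x = 6.
Check: ψ(6) = 35·6 + 36 = 246 = 3·82 + 0 ≡ 0 (mod 82).

6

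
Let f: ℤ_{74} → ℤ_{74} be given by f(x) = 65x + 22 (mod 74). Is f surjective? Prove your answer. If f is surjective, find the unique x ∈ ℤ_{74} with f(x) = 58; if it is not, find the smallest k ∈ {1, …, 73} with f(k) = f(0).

Recall that surjectivity means every element of the codomain has a preimage under f.
Since gcd(65, 74) = 1, 65 is invertible modulo 74. Euclid's algorithm: 74 = 1·65 + 9, 65 = 7·9 + 2, 9 = 4·2 + 1; back-substituting gives 1 = 41·65 − 36·74, so 65⁻¹ ≡ 41 (mod 74).
For any y ∈ ℤ_{74}, x = 41(y − 22) mod 74 satisfies f(x) = 65·41(y − 22) + 22 ≡ y (since 65·41 ≡ 1 mod 74). So every y has a preimage.
Thus f is surjective.
Since f is surjective, we find f⁻¹(58): we need 65x ≡ 58 − 22 ≡ 36 (mod 74). Using 65⁻¹ = 41: x ≡ 41·36 = 1476 = 19·74 + 70, so x = 70.
Check: f(70) = 65·70 + 22 = 4572 = 61·74 + 58 ≡ 58 (mod 74).

70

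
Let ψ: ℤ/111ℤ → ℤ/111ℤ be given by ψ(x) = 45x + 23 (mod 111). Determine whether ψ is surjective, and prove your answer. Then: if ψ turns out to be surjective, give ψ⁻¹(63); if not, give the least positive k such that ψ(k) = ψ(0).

Since gcd(45, 111) = 3, we have 45x ≡ 0 (mod 3) for all x, so ψ(x) ≡ 2 (mod 3).
But 0 ≢ 2 (mod 3), so 0 ∈ ℤ/111ℤ has no preimage. Thus ψ is not surjective.
Since ψ is not surjective, we find the least positive k with ψ(k) = ψ(0): this means 45k ≡ 0 (mod 111), i.e. 111 ∣ 45k. Since gcd(45, 111) = 3, dividing through by 3 this holds exactly when 37 ∣ 15k, and as gcd(15, 37) = 1, exactly when 37 ∣ k.
The smallest positive such k is 37.

37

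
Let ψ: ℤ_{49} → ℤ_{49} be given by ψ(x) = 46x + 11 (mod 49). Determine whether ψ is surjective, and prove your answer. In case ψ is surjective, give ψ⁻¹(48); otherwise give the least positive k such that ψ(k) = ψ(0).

4

Since gcd(46, 49) = 1, 46 is invertible modulo 49. Euclid's algorithm: 49 = 1·46 + 3, 46 = 15·3 + 1; back-substituting gives 1 = 16·46 − 15·49, so 46⁻¹ ≡ 16 (mod 49).
For any y ∈ ℤ_{49}, x = 16(y − 11) mod 49 satisfies ψ(x) = 46·16(y − 11) + 11 ≡ y (since 46·16 ≡ 1 mod 49). So every y has a preimage.
Thus ψ is surjective.
Since ψ is surjective, we find ψ⁻¹(48): we need 46x ≡ 48 − 11 ≡ 37 (mod 49). Using 46⁻¹ = 16: x ≡ 16·37 = 592 = 12·49 + 4, so x = 4.
Check: ψ(4) = 46·4 + 11 = 195 = 3·49 + 48 ≡ 48 (mod 49).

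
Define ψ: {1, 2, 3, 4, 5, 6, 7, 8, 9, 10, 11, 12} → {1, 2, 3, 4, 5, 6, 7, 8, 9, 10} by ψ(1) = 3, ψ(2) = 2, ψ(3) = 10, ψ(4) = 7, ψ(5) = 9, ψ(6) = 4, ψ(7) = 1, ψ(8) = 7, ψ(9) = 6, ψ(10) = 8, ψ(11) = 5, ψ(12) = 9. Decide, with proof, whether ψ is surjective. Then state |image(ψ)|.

Every element of the codomain has a preimage: 1 = ψ(7), 2 = ψ(2), 3 = ψ(1), 4 = ψ(6), 5 = ψ(11), 6 = ψ(9), 7 = ψ(4), 8 = ψ(10), 9 = ψ(5), 10 = ψ(3).
Therefore ψ is surjective.
The image of ψ is {1, 2, 3, 4, 5, 6, 7, 8, 9, 10}, which has 10 elements.

10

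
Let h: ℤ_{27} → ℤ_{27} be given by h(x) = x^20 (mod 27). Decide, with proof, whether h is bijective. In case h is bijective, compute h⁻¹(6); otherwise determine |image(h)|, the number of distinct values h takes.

h(0) = 0^20 = 0.
h(3): Repeated squaring mod 27: 3^1 ≡ 3, 3^2 ≡ 3² = 9, 3^4 ≡ 9² = 81 ≡ 0, 3^8 ≡ 0² = 0, 3^16 ≡ 0² = 0. Since 20 = 16 + 4, 3^20 ≡ 0·0: 0·0 = 0. So 3^20 ≡ 0 (mod 27).
So h(0) = h(3) = 0 while 0 ≠ 3, hence h is not injective, hence not bijective.
Since h is not bijective, we determine |image(h)|. Computing x^20 mod 27 for each x (by repeated squaring, reducing mod 27 at every step), the values h(0), h(1), …, h(26) are: 0, 1, 4, 0, 16, 25, 0, 22, 10, 0, 19, 13, 0, 7, 7, 0, 13, 19, 0, 10, 22, 0, 25, 16, 0, 4, 1.
The distinct values are {0, 1, 4, 7, 10, 13, 16, 19, 22, 25}; there are 10 of them.

10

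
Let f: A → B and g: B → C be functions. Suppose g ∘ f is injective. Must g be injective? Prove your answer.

not injective

No. Take A = {1}, B = {1, 2, 3, 4}, C = {1, 2, 3, 4}, f(a) = a for each a ∈ A, and g(b) = 3 if b ∈ {3, 4} else g(b) = b.
Then g ∘ f = f is injective (A ⊂ B and f is the inclusion), but g(3) = g(4) = 3 with 3 ≠ 4, so g is not injective.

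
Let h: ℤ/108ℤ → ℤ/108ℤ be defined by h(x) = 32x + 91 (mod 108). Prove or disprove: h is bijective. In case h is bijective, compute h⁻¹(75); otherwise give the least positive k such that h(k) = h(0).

27

We have gcd(32, 108) = 4 > 1. Taking x_1 = 0 and x_2 = 27: h(0) = 91 and h(27) = 32·27 + 91 = 955 ≡ 91 (mod 108).
So h(0) = h(27) while 0 ≠ 27, so h is not injective, hence not bijective.
Since h is not bijective, we find the least positive k with h(k) = h(0): this means 32k ≡ 0 (mod 108), i.e. 108 ∣ 32k. Since gcd(32, 108) = 4, dividing through by 4 this holds exactly when 27 ∣ 8k, and as gcd(8, 27) = 1, exactly when 27 ∣ k.
The smallest positive such k is 27.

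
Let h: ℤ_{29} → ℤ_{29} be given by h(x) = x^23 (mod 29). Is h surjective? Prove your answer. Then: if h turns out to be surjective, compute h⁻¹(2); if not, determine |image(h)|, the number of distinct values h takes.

Since 29 is prime, the nonzero elements of ℤ_{29} form a cyclic group of order 28.
As gcd(23, 28) = 1, raising to the 23rd power is a bijection on this group: if x_1^23 ≡ x_2^23 then (x_1x_2^{−1})^23 = 1, and the only element of order dividing gcd(23, 28) = 1 is 1, so x_1 = x_2.
With h(0) = 0 this makes h injective on all of ℤ_{29}, hence bijective (finite equal-size domain and codomain). In particular h is surjective.
Since h is surjective, we find the preimage of 2. The inverse of x ↦ x^23 on (ℤ_{29})^× is x ↦ x^11, because 23·11 = 253 = 9·28 + 1 ≡ 1 (mod 28) and x^{28} = 1 for x ≠ 0 (Fermat). So h⁻¹(2) = 2^11 mod 29.
Repeated squaring mod 29: 2^1 ≡ 2, 2^2 ≡ 2² = 4, 2^4 ≡ 4² = 16, 2^8 ≡ 16² = 256 ≡ 24. Since 11 = 8 + 2 + 1, 2^11 ≡ 24·4·2: 24·4 = 96 ≡ 9, then 9·2 = 18. So 2^11 ≡ 18 (mod 29).
Hence h⁻¹(2) = 18.

18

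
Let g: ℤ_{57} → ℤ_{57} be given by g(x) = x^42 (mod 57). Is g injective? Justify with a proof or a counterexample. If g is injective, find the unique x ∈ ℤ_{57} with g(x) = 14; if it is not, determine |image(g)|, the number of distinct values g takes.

g(2): Repeated squaring mod 57: 2^1 ≡ 2, 2^2 ≡ 2² = 4, 2^4 ≡ 4² = 16, 2^8 ≡ 16² = 256 ≡ 28, 2^16 ≡ 28² = 784 ≡ 43, 2^32 ≡ 43² = 1849 ≡ 25. Since 42 = 32 + 8 + 2, 2^42 ≡ 25·28·4: 25·28 = 700 ≡ 16, then 16·4 = 64 ≡ 7. So 2^42 ≡ 7 (mod 57).
g(5): Repeated squaring mod 57: 5^1 ≡ 5, 5^2 ≡ 5² = 25, 5^4 ≡ 25² = 625 ≡ 55, 5^8 ≡ 55² = 3025 ≡ 4, 5^16 ≡ 4² = 16, 5^32 ≡ 16² = 256 ≡ 28. Since 42 = 32 + 8 + 2, 5^42 ≡ 28·4·25: 28·4 = 112 ≡ 55, then 55·25 = 1375 ≡ 7. So 5^42 ≡ 7 (mod 57).
So g(2) = g(5) = 7 while 2 ≠ 5, hence g is not injective.
Since g is not injective, we determine |image(g)|. Computing x^42 mod 57 for each x (by repeated squaring, reducing mod 57 at every step), the values g(0), g(1), …, g(56) are: 0, 1, 7, 45, 49, 7, 30, 1, 1, 30, 49, 1, 39, 49, 7, 30, 7, 7, 39, 19, 1, 45, 7, 49, 45, 49, 1, 39, 49, 49, 39, 1, 49, 45, 49, 7, 45, 1, 19, 39, 7, 7, 30, 7, 49, 39, 1, 49, 30, 1, 1, 30, 7, 49, 45, 7, 1.
The distinct values are {0, 1, 7, 19, 30, 39, 45, 49}; there are 8 of them.

8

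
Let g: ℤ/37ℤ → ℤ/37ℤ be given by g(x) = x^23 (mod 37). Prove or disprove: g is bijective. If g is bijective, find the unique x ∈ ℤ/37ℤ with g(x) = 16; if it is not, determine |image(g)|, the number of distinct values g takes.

34

Since 37 is prime, the nonzero elements of ℤ/37ℤ form a cyclic group of order 36.
As gcd(23, 36) = 1, raising to the 23rd power is a bijection on this group: if s^23 ≡ t^23 then (st^{−1})^23 = 1, and the only element of order dividing gcd(23, 36) = 1 is 1, so s = t.
With g(0) = 0 this makes g injective on all of ℤ/37ℤ, hence bijective (finite equal-size domain and codomain). In particular g is bijective.
Since g is bijective, we find the preimage of 16. The inverse of x ↦ x^23 on (ℤ/37ℤ)^× is x ↦ x^11, because 23·11 = 253 = 7·36 + 1 ≡ 1 (mod 36) and x^{36} = 1 for x ≠ 0 (Fermat). So g⁻¹(16) = 16^11 mod 37.
Repeated squaring mod 37: 16^1 ≡ 16, 16^2 ≡ 16² = 256 ≡ 34, 16^4 ≡ 34² = 1156 ≡ 9, 16^8 ≡ 9² = 81 ≡ 7. Since 11 = 8 + 2 + 1, 16^11 ≡ 7·34·16: 7·34 = 238 ≡ 16, then 16·16 = 256 ≡ 34. So 16^11 ≡ 34 (mod 37).
Hence g⁻¹(16) = 34.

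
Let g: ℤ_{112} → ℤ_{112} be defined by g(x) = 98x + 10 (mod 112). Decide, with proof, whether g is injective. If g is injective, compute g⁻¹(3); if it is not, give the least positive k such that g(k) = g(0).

We have gcd(98, 112) = 14 > 1. Taking s = 0 and t = 8: g(0) = 10 and g(8) = 98·8 + 10 = 794 ≡ 10 (mod 112).
So g(0) = g(8) while 0 ≠ 8, hence g is not injective.
Since g is not injective, we find the least positive k with g(k) = g(0): this means 98k ≡ 0 (mod 112), i.e. 112 ∣ 98k. Since gcd(98, 112) = 14, dividing through by 14 this holds exactly when 8 ∣ 7k, and as gcd(7, 8) = 1, exactly when 8 ∣ k.
The smallest positive such k is 8.

8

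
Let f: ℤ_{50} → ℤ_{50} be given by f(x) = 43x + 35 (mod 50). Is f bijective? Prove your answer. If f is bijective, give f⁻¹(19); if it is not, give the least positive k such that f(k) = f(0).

38

Recall that f is injective if f(a) = f(b) implies a = b.
Suppose f(a) = f(b) in ℤ_{50}. Then 43a + 35 ≡ 43b + 35 (mod 50), therefore 43(a − b) ≡ 0 (mod 50).
Since gcd(43, 50) = 1, 43 is invertible modulo 50, thus a − b ≡ 0 (mod 50), i.e. a = b.
We now compute 43⁻¹ mod 50 explicitly. Euclid's algorithm: 50 = 1·43 + 7, 43 = 6·7 + 1; back-substituting gives 1 = 7·43 − 6·50, so 43⁻¹ ≡ 7 (mod 50).
For any y ∈ ℤ_{50}, x = 7(y − 35) mod 50 satisfies f(x) = 43·7(y − 35) + 35 ≡ y (since 43·7 ≡ 1 mod 50). So every y has a preimage.
Therefore f is bijective.
Since f is bijective, we compute f⁻¹(19): solve 43x + 35 ≡ 19 (mod 50), i.e. 43x ≡ 34 (mod 50).
Multiplying by 43⁻¹ = 7 gives x ≡ 7·34 = 238 = 4·50 + 38 ≡ 38 (mod 50).
Check: f(38) = 43·38 + 35 = 1669 = 33·50 + 19 ≡ 19 (mod 50).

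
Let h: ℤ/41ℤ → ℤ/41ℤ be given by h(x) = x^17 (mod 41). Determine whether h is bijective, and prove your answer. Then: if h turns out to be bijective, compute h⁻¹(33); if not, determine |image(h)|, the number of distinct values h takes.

Since 41 is prime, the nonzero elements of ℤ/41ℤ form a cyclic group of order 40.
As gcd(17, 40) = 1, raising to the 17th power is a bijection on this group: if u^17 ≡ v^17 then (uv^{−1})^17 = 1, and the only element of order dividing gcd(17, 40) = 1 is 1, so u = v.
With h(0) = 0 this makes h injective on all of ℤ/41ℤ, hence bijective (finite equal-size domain and codomain). In particular h is bijective.
Since h is bijective, we find the preimage of 33. The inverse of x ↦ x^17 on (ℤ/41ℤ)^× is x ↦ x^33, because 17·33 = 561 = 14·40 + 1 ≡ 1 (mod 40) and x^{40} = 1 for x ≠ 0 (Fermat). So h⁻¹(33) = 33^33 mod 41.
Repeated squaring mod 41: 33^1 ≡ 33, 33^2 ≡ 33² = 1089 ≡ 23, 33^4 ≡ 23² = 529 ≡ 37, 33^8 ≡ 37² = 1369 ≡ 16, 33^16 ≡ 16² = 256 ≡ 10, 33^32 ≡ 10² = 100 ≡ 18. Since 33 = 32 + 1, 33^33 ≡ 18·33: 18·33 = 594 ≡ 20. So 33^33 ≡ 20 (mod 41).
Hence h⁻¹(33) = 20.

20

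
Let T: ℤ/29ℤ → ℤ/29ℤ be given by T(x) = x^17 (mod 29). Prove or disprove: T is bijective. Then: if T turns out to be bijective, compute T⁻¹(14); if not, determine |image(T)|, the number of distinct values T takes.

Since 29 is prime, the nonzero elements of ℤ/29ℤ form a cyclic group of order 28.
As gcd(17, 28) = 1, raising to the 17th power is a bijection on this group: if s^17 ≡ t^17 then (st^{−1})^17 = 1, and the only element of order dividing gcd(17, 28) = 1 is 1, so s = t.
With T(0) = 0 this makes T injective on all of ℤ/29ℤ, hence bijective (finite equal-size domain and codomain). In particular T is bijective.
Since T is bijective, we find the preimage of 14. The inverse of x ↦ x^17 on (ℤ/29ℤ)^× is x ↦ x^5, because 17·5 = 85 = 3·28 + 1 ≡ 1 (mod 28) and x^{28} = 1 for x ≠ 0 (Fermat). So T⁻¹(14) = 14^5 mod 29.
Repeated squaring mod 29: 14^1 ≡ 14, 14^2 ≡ 14² = 196 ≡ 22, 14^4 ≡ 22² = 484 ≡ 20. Since 5 = 4 + 1, 14^5 ≡ 20·14: 20·14 = 280 ≡ 19. So 14^5 ≡ 19 (mod 29).
Hence T⁻¹(14) = 19.

19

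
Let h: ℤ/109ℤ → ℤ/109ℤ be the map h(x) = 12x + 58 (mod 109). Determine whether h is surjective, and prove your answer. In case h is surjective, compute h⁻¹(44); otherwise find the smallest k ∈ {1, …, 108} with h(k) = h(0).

17

Since gcd(12, 109) = 1, 12 is invertible modulo 109. Euclid's algorithm: 109 = 9·12 + 1; back-substituting gives 1 = 100·12 − 11·109, so 12⁻¹ ≡ 100 (mod 109).
For any y ∈ ℤ/109ℤ, x = 100(y − 58) mod 109 satisfies h(x) = 12·100(y − 58) + 58 ≡ y (since 12·100 ≡ 1 mod 109). So every y has a preimage.
So h is surjective.
Since h is surjective, we find h⁻¹(44): we need 12x ≡ 44 − 58 ≡ 95 (mod 109). Using 12⁻¹ = 100: x ≡ 100·95 = 9500 = 87·109 + 17, so x = 17.
Check: h(17) = 12·17 + 58 = 262 = 2·109 + 44 ≡ 44 (mod 109).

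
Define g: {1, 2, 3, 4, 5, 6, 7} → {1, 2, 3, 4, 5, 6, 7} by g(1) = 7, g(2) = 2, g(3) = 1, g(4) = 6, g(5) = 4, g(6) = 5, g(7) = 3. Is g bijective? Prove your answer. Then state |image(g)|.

The values 7, 2, 1, 6, 4, 5, 3 are a permutation of {1, 2, 3, 4, 5, 6, 7}: each element appears exactly once.
So g is injective and surjective, hence bijective.
The image of g is {1, 2, 3, 4, 5, 6, 7}, which has 7 elements.

7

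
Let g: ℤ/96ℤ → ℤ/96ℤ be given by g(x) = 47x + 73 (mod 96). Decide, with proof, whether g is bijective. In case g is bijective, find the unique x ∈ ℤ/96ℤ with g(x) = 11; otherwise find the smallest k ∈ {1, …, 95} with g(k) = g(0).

62

By definition, injectivity means: for all a, b in the domain, g(a) = g(b) implies a = b.
If g(a) = g(b), then 47a ≡ 47b (mod 96). Because gcd(47, 96) = 1, we may cancel 47 to get a ≡ b (mod 96).
We now compute 47⁻¹ mod 96 explicitly. Euclid's algorithm: 96 = 2·47 + 2, 47 = 23·2 + 1; back-substituting gives 1 = 47·47 − 23·96, so 47⁻¹ ≡ 47 (mod 96).
Then y ↦ 47(y − 73) is a two-sided inverse to g, so every y ∈ ℤ/96ℤ has a preimage.
Thus g is bijective.
Since g is bijective, we compute g⁻¹(11): solve 47x + 73 ≡ 11 (mod 96), i.e. 47x ≡ 34 (mod 96).
Multiplying by 47⁻¹ = 47 gives x ≡ 47·34 = 1598 = 16·96 + 62 ≡ 62 (mod 96).
Check: g(62) = 47·62 + 73 = 2987 = 31·96 + 11 ≡ 11 (mod 96).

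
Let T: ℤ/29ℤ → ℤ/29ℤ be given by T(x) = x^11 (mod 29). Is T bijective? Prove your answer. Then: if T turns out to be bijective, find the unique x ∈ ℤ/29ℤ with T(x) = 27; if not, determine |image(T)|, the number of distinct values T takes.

Since 29 is prime, the nonzero elements of ℤ/29ℤ form a cyclic group of order 28.
As gcd(11, 28) = 1, raising to the 11th power is a bijection on this group: if a^11 ≡ b^11 then (ab^{−1})^11 = 1, and the only element of order dividing gcd(11, 28) = 1 is 1, so a = b.
With T(0) = 0 this makes T injective on all of ℤ/29ℤ, hence bijective (finite equal-size domain and codomain). In particular T is bijective.
Since T is bijective, we find the preimage of 27. The inverse of x ↦ x^11 on (ℤ/29ℤ)^× is x ↦ x^23, because 11·23 = 253 = 9·28 + 1 ≡ 1 (mod 28) and x^{28} = 1 for x ≠ 0 (Fermat). So T⁻¹(27) = 27^23 mod 29.
Repeated squaring mod 29: 27^1 ≡ 27, 27^2 ≡ 27² = 729 ≡ 4, 27^4 ≡ 4² = 16, 27^8 ≡ 16² = 256 ≡ 24, 27^16 ≡ 24² = 576 ≡ 25. Since 23 = 16 + 4 + 2 + 1, 27^23 ≡ 25·16·4·27: 25·16 = 400 ≡ 23, then 23·4 = 92 ≡ 5, then 5·27 = 135 ≡ 19. So 27^23 ≡ 19 (mod 29).
Hence T⁻¹(27) = 19.

19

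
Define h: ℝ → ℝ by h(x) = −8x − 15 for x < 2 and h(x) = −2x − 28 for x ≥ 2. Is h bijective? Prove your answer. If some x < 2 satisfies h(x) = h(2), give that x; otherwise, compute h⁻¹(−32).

Both pieces are strictly decreasing (slopes −8 and −2), so each is injective on its own interval.
The left piece maps (−∞, 2) onto (−31, ∞); the right piece maps [2, ∞) onto (−∞, −32].
The images leave a gap (−31 has no preimage), so h is not surjective, hence not bijective.
Because the two images are disjoint, no x < 2 has h(x) = h(2), so we compute h⁻¹(−32): −32 lies in (−∞, −32], so solve −2x − 28 = −32: x = (−32 + 28)/(−2) = 2.

2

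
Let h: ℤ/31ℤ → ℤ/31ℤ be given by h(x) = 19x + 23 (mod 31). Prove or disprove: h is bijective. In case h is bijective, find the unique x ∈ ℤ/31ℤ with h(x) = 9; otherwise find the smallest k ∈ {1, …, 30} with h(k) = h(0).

27

Recall that injectivity means: for all x_1, x_2 in the domain, h(x_1) = h(x_2) implies x_1 = x_2.
If h(x_1) = h(x_2), then 19x_1 ≡ 19x_2 (mod 31). Because gcd(19, 31) = 1, we may cancel 19 to get x_1 ≡ x_2 (mod 31).
We now compute 19⁻¹ mod 31 explicitly. Euclid's algorithm: 31 = 1·19 + 12, 19 = 1·12 + 7, 12 = 1·7 + 5, 7 = 1·5 + 2, 5 = 2·2 + 1; back-substituting gives 1 = 18·19 − 11·31, so 19⁻¹ ≡ 18 (mod 31).
For any y ∈ ℤ/31ℤ, x = 18(y − 23) mod 31 satisfies h(x) = 19·18(y − 23) + 23 ≡ y (since 19·18 ≡ 1 mod 31). So every y has a preimage.
Thus h is bijective.
Since h is bijective, we compute h⁻¹(9): solve 19x + 23 ≡ 9 (mod 31), i.e. 19x ≡ 17 (mod 31).
Multiplying by 19⁻¹ = 18 gives x ≡ 18·17 = 306 = 9·31 + 27 ≡ 27 (mod 31).
Check: h(27) = 19·27 + 23 = 536 = 17·31 + 9 ≡ 9 (mod 31).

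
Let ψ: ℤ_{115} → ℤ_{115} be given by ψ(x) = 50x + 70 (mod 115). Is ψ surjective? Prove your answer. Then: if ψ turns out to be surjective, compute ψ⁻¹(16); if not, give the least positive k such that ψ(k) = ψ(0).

Recall that surjectivity means every element of the codomain has a preimage under ψ.
Since gcd(50, 115) = 5, we have 50x ≡ 0 (mod 5) for all x, so ψ(x) ≡ 0 (mod 5).
But 1 ≢ 0 (mod 5), so 1 ∈ ℤ_{115} has no preimage. Hence ψ is not surjective.
Since ψ is not surjective, we find the least positive k with ψ(k) = ψ(0): this means 50k ≡ 0 (mod 115), i.e. 115 ∣ 50k. Since gcd(50, 115) = 5, dividing through by 5 this holds exactly when 23 ∣ 10k, and as gcd(10, 23) = 1, exactly when 23 ∣ k.
The smallest positive such k is 23.

23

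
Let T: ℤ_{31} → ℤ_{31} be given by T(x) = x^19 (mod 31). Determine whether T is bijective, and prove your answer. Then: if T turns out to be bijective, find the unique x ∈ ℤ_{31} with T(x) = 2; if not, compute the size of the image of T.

16

Since 31 is prime, the nonzero elements of ℤ_{31} form a cyclic group of order 30.
As gcd(19, 30) = 1, raising to the 19th power is a bijection on this group: if x_1^19 ≡ x_2^19 then (x_1x_2^{−1})^19 = 1, and the only element of order dividing gcd(19, 30) = 1 is 1, so x_1 = x_2.
With T(0) = 0 this makes T injective on all of ℤ_{31}, hence bijective (finite equal-size domain and codomain). In particular T is bijective.
Since T is bijective, we find the preimage of 2. The inverse of x ↦ x^19 on (ℤ_{31})^× is x ↦ x^19, because 19·19 = 361 = 12·30 + 1 ≡ 1 (mod 30) and x^{30} = 1 for x ≠ 0 (Fermat). So T⁻¹(2) = 2^19 mod 31.
Repeated squaring mod 31: 2^1 ≡ 2, 2^2 ≡ 2² = 4, 2^4 ≡ 4² = 16, 2^8 ≡ 16² = 256 ≡ 8, 2^16 ≡ 8² = 64 ≡ 2. Since 19 = 16 + 2 + 1, 2^19 ≡ 2·4·2: 2·4 = 8, then 8·2 = 16. So 2^19 ≡ 16 (mod 31).
Hence T⁻¹(2) = 16.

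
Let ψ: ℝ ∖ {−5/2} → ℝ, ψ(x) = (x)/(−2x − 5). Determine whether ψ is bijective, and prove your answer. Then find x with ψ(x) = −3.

If ψ(x) = −1/2, cross-multiplying gives −2(x) = 1(−2x − 5), which simplifies to 0 = −5 — false.  So −1/2 has no preimage and ψ is not surjective.
Hence ψ is not bijective.
Solving ψ(x) = −3: cross-multiplying gives x = −3(−2x − 5), which rearranges to −5x = 15, so x = −3.

-3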